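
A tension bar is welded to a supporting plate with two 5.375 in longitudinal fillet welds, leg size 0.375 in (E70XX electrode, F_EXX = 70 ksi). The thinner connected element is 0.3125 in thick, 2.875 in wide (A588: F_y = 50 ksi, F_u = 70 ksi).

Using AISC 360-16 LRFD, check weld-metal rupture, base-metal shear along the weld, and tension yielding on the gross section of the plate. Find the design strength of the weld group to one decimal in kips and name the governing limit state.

40.4 kips (gross-section yield governs)

Weld metal: throat = 0.707×0.375 = 0.26513 in, L = 2×5.375 = 10.75 in. φR_n = 0.75 × 0.6 × 70 × 0.26513 × 10.75 = 89.8 kips.
Base metal shear (0.3125 in plate): yield φR_n = 1.0×0.6×50×0.3125×10.75 = 100.8 kips; rupture φR_n = 0.75×0.6×70×0.3125×10.75 = 105.8 kips; take 100.8 kips (yield).
Tension yield (gross): A_g = 2.875×0.3125 = 0.89844 in². φR_n = 0.90 × 50 × 0.89844 = 40.4 kips.
Governing: min(89.8, 100.8, 40.4) = 40.4 kips → gross-section yield.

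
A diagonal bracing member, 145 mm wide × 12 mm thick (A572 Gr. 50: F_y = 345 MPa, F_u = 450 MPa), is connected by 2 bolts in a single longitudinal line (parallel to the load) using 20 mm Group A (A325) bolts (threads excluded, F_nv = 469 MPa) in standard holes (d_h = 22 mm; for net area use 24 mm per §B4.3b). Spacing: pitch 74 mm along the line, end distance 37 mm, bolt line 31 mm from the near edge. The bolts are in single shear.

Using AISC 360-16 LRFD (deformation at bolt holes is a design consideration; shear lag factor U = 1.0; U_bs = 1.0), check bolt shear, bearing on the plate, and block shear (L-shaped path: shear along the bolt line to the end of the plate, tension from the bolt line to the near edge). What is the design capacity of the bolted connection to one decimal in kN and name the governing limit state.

Bolt shear: A_b = π(20)²/4 = 314.16 mm². φR_n = 0.75 × 469 × 314.16 × 2 × 1 = 221.0 kN.
Bearing (12 mm plate, F_u = 450 MPa): end bolts L_c = 37 − 22/2 = 26, R_n = min(1.2×26×12×450, 2.4×20×12×450) = 168.48 kN/bolt; interior L_c = 74 − 22 = 52, R_n = 259.2 kN/bolt. φR_n = 0.75 × (1×168.48 + 1×259.2) = 320.8 kN.
Block shear: shear path 1×[37+1×74] = 1×111 mm, A_gv = 1332, A_nv = 1×(111 − 1.5×24)×12 = 900 mm²; tension to near edge: (31 − 0.5×24)×12 = 228 mm². R_n = min(0.6×450×900, 0.6×345×1332) + 1.0×450×228 = min(243, 275.72) + 102.6 = 345.6 kN. φR_n = 0.75 × 345.6 = 259.2 kN.
Governing: min(221.0, 320.8, 259.2) = 221.0 kN → bolt shear.

221.0 kN (bolt shear governs)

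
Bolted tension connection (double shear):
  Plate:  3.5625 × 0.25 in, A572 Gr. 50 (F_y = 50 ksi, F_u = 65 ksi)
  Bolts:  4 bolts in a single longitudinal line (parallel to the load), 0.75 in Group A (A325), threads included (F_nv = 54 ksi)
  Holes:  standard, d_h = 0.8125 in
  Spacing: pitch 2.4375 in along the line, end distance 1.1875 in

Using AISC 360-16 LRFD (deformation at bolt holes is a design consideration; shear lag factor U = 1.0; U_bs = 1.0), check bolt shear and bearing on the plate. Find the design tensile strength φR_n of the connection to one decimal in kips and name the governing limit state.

77.2 kips (bearing governs)

Bolt shear: A_b = π(0.75)²/4 = 0.44179 in². φR_n = 0.75 × 54 × 0.44179 × 4 × 2 = 143.1 kips.
Bearing (0.25 in plate, F_u = 65 ksi): end bolts L_c = 1.1875 − 0.8125/2 = 0.78125, R_n = min(1.2×0.78125×0.25×65, 2.4×0.75×0.25×65) = 15.234 kips/bolt; interior L_c = 2.4375 − 0.8125 = 1.625, R_n = 29.25 kips/bolt. φR_n = 0.75 × (1×15.234 + 3×29.25) = 77.2 kips.
Governing: min(143.1, 77.2) = 77.2 kips → bearing.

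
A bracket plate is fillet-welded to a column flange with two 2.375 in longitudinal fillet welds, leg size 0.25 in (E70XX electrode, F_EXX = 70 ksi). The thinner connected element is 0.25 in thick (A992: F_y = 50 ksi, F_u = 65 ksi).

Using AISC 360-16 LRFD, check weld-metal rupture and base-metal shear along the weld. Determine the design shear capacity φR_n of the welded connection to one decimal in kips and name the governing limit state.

26.4 kips (weld metal governs)

Weld metal: throat = 0.707×0.25 = 0.17675 in, L = 2×2.375 = 4.75 in. φR_n = 0.75 × 0.6 × 70 × 0.17675 × 4.75 = 26.4 kips.
Base metal shear (0.25 in plate): yield φR_n = 1.0×0.6×50×0.25×4.75 = 35.6 kips; rupture φR_n = 0.75×0.6×65×0.25×4.75 = 34.7 kips; take 34.7 kips (rupture).
Governing: min(26.4, 34.7) = 26.4 kips → weld metal.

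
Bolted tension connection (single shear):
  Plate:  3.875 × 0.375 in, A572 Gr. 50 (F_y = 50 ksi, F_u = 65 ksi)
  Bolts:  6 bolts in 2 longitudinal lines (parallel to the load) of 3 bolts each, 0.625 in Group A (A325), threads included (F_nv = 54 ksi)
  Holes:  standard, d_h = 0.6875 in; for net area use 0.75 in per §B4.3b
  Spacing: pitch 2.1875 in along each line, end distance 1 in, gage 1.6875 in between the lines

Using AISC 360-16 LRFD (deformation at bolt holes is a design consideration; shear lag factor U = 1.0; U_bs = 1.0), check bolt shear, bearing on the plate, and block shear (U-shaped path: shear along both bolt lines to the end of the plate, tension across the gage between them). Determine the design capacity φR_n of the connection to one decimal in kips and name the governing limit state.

Bolt shear: A_b = π(0.625)²/4 = 0.3068 in². φR_n = 0.75 × 54 × 0.3068 × 6 × 1 = 74.6 kips.
Bearing (0.375 in plate, F_u = 65 ksi): end bolts L_c = 1 − 0.6875/2 = 0.65625, R_n = min(1.2×0.65625×0.375×65, 2.4×0.625×0.375×65) = 19.195 kips/bolt; interior L_c = 2.1875 − 0.6875 = 1.5, R_n = 36.563 kips/bolt. φR_n = 0.75 × (2×19.195 + 4×36.563) = 138.5 kips.
Block shear: shear path 2×[1+2×2.1875] = 2×5.375 in, A_gv = 4.0313, A_nv = 2×(5.375 − 2.5×0.75)×0.375 = 2.625 in²; tension across gage: (1.6875 − 1×0.75)×0.375 = 0.35156 in². R_n = min(0.6×65×2.625, 0.6×50×4.0313) + 1.0×65×0.35156 = min(102.38, 120.94) + 22.851 = 125.23 kips. φR_n = 0.75 × 125.23 = 93.9 kips.
Governing: min(74.6, 138.5, 93.9) = 74.6 kips → bolt shear.

74.6 kips (bolt shear governs)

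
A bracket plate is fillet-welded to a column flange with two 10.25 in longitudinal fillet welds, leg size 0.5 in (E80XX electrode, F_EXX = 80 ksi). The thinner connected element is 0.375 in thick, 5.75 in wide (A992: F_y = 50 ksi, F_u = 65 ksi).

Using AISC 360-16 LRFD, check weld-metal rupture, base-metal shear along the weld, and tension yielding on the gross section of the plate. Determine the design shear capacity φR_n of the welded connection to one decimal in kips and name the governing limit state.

97.0 kips (gross-section yield governs)

Weld metal: throat = 0.707×0.5 = 0.3535 in, L = 2×10.25 = 20.5 in. φR_n = 0.75 × 0.6 × 80 × 0.3535 × 20.5 = 260.9 kips.
Base metal shear (0.375 in plate): yield φR_n = 1.0×0.6×50×0.375×20.5 = 230.6 kips; rupture φR_n = 0.75×0.6×65×0.375×20.5 = 224.9 kips; take 224.9 kips (rupture).
Tension yield (gross): A_g = 5.75×0.375 = 2.1563 in². φR_n = 0.90 × 50 × 2.1563 = 97.0 kips.
Governing: min(260.9, 224.9, 97.0) = 97.0 kips → gross-section yield.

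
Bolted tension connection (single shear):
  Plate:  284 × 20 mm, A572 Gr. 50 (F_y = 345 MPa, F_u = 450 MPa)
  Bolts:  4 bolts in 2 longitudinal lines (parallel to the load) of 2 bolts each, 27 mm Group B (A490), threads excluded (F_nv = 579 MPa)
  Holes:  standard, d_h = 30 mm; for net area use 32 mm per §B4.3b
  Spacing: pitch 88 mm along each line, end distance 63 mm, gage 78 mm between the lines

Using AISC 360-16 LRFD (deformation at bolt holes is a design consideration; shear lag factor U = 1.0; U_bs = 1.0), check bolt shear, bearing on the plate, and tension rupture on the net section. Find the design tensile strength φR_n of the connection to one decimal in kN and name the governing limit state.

994.5 kN (bolt shear governs)

Bolt shear: A_b = π(27)²/4 = 572.56 mm². φR_n = 0.75 × 579 × 572.56 × 4 × 1 = 994.5 kN.
Bearing (20 mm plate, F_u = 450 MPa): end bolts L_c = 63 − 30/2 = 48, R_n = min(1.2×48×20×450, 2.4×27×20×450) = 518.4 kN/bolt; interior L_c = 88 − 30 = 58, R_n = 583.2 kN/bolt. φR_n = 0.75 × (2×518.4 + 2×583.2) = 1652.4 kN.
Tension rupture (net): A_n = (284 − 2×32)×20 = 4400 mm² (U = 1.0, A_e = A_n). φR_n = 0.75 × 450 × 4400 = 1485.0 kN.
Governing: min(994.5, 1652.4, 1485.0) = 994.5 kN → bolt shear.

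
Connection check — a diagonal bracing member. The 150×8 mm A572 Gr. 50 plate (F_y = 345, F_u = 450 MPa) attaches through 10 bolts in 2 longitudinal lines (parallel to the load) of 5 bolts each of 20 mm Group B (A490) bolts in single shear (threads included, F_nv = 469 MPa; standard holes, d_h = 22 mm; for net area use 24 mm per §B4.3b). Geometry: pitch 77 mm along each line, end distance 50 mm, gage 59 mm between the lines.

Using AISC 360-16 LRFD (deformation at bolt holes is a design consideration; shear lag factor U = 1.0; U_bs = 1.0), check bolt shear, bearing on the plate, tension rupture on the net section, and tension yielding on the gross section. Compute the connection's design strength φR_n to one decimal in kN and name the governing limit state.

275.4 kN (net-section rupture governs)

Bolt shear: A_b = π(20)²/4 = 314.16 mm². φR_n = 0.75 × 469 × 314.16 × 10 × 1 = 1105.1 kN.
Bearing (8 mm plate, F_u = 450 MPa): end bolts L_c = 50 − 22/2 = 39, R_n = min(1.2×39×8×450, 2.4×20×8×450) = 168.48 kN/bolt; interior L_c = 77 − 22 = 55, R_n = 172.8 kN/bolt. φR_n = 0.75 × (2×168.48 + 8×172.8) = 1289.5 kN.
Tension rupture (net): A_n = (150 − 2×24)×8 = 816 mm² (U = 1.0, A_e = A_n). φR_n = 0.75 × 450 × 816 = 275.4 kN.
Tension yield (gross): A_g = 150×8 = 1200 mm². φR_n = 0.90 × 345 × 1200 = 372.6 kN.
Governing: min(1105.1, 1289.5, 275.4, 372.6) = 275.4 kN → net-section rupture.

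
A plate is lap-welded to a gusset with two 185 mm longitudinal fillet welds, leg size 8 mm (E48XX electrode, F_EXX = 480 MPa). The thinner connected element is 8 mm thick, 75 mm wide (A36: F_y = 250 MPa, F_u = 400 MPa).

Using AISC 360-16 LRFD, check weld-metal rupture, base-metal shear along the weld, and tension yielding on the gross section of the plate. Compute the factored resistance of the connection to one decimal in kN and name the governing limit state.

135.0 kN (gross-section yield governs)

Weld metal: throat = 0.707×8 = 5.656 mm, L = 2×185 = 370 mm. φR_n = 0.75 × 0.6 × 480 × 5.656 × 370 = 452.0 kN.
Base metal shear (8 mm plate): yield φR_n = 1.0×0.6×250×8×370 = 444.0 kN; rupture φR_n = 0.75×0.6×400×8×370 = 532.8 kN; take 444.0 kN (yield).
Tension yield (gross): A_g = 75×8 = 600 mm². φR_n = 0.90 × 250 × 600 = 135.0 kN.
Governing: min(452.0, 444.0, 135.0) = 135.0 kN → gross-section yield.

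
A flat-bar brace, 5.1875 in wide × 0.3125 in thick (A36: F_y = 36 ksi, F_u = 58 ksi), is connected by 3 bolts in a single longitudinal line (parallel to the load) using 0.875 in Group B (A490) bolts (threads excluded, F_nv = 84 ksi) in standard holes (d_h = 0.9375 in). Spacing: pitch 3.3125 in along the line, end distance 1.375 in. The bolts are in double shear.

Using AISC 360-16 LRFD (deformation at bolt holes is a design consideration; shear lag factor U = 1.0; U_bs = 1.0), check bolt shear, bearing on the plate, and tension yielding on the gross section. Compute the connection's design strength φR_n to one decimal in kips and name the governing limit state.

Bolt shear: A_b = π(0.875)²/4 = 0.60132 in². φR_n = 0.75 × 84 × 0.60132 × 3 × 2 = 227.3 kips.
Bearing (0.3125 in plate, F_u = 58 ksi): end bolts L_c = 1.375 − 0.9375/2 = 0.90625, R_n = min(1.2×0.90625×0.3125×58, 2.4×0.875×0.3125×58) = 19.711 kips/bolt; interior L_c = 3.3125 − 0.9375 = 2.375, R_n = 38.063 kips/bolt. φR_n = 0.75 × (1×19.711 + 2×38.063) = 71.9 kips.
Tension yield (gross): A_g = 5.1875×0.3125 = 1.6211 in². φR_n = 0.90 × 36 × 1.6211 = 52.5 kips.
Governing: min(227.3, 71.9, 52.5) = 52.5 kips → gross-section yield.

52.5 kips (gross-section yield governs)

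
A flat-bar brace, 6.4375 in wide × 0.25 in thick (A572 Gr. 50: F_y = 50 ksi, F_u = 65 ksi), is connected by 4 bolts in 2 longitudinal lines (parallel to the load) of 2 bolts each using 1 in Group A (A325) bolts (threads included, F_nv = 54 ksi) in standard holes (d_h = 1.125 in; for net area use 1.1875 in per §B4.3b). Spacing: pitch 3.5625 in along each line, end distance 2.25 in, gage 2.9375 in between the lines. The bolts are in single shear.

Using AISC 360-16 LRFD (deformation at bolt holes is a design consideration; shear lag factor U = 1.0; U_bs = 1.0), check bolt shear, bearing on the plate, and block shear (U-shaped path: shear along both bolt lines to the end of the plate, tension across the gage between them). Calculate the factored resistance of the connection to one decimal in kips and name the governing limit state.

Bolt shear: A_b = π(1)²/4 = 0.7854 in². φR_n = 0.75 × 54 × 0.7854 × 4 × 1 = 127.2 kips.
Bearing (0.25 in plate, F_u = 65 ksi): end bolts L_c = 2.25 − 1.125/2 = 1.6875, R_n = min(1.2×1.6875×0.25×65, 2.4×1×0.25×65) = 32.906 kips/bolt; interior L_c = 3.5625 − 1.125 = 2.4375, R_n = 39 kips/bolt. φR_n = 0.75 × (2×32.906 + 2×39) = 107.9 kips.
Block shear: shear path 2×[2.25+1×3.5625] = 2×5.8125 in, A_gv = 2.9063, A_nv = 2×(5.8125 − 1.5×1.1875)×0.25 = 2.0156 in²; tension across gage: (2.9375 − 1×1.1875)×0.25 = 0.4375 in². R_n = min(0.6×65×2.0156, 0.6×50×2.9063) + 1.0×65×0.4375 = min(78.608, 87.189) + 28.438 = 107.05 kips. φR_n = 0.75 × 107.05 = 80.3 kips.
Governing: min(127.2, 107.9, 80.3) = 80.3 kips → block shear.

80.3 kips (block shear governs)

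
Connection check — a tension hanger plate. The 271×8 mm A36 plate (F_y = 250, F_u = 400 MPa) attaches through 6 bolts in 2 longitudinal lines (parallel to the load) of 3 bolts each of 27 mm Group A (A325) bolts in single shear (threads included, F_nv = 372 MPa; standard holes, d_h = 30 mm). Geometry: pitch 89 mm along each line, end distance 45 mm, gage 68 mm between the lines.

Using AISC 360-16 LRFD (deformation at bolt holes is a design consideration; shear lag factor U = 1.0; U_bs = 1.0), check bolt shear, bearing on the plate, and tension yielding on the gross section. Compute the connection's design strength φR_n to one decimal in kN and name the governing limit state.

Bolt shear: A_b = π(27)²/4 = 572.56 mm². φR_n = 0.75 × 372 × 572.56 × 6 × 1 = 958.5 kN.
Bearing (8 mm plate, F_u = 400 MPa): end bolts L_c = 45 − 30/2 = 30, R_n = min(1.2×30×8×400, 2.4×27×8×400) = 115.2 kN/bolt; interior L_c = 89 − 30 = 59, R_n = 207.36 kN/bolt. φR_n = 0.75 × (2×115.2 + 4×207.36) = 794.9 kN.
Tension yield (gross): A_g = 271×8 = 2168 mm². φR_n = 0.90 × 250 × 2168 = 487.8 kN.
Governing: min(958.5, 794.9, 487.8) = 487.8 kN → gross-section yield.

487.8 kN (gross-section yield governs)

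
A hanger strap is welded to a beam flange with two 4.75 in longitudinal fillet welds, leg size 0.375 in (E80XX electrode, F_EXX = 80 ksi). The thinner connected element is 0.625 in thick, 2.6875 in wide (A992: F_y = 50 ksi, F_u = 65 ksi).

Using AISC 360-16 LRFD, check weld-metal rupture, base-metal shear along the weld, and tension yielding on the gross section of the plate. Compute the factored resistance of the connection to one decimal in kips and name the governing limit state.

Weld metal: throat = 0.707×0.375 = 0.26513 in, L = 2×4.75 = 9.5 in. φR_n = 0.75 × 0.6 × 80 × 0.26513 × 9.5 = 90.7 kips.
Base metal shear (0.625 in plate): yield φR_n = 1.0×0.6×50×0.625×9.5 = 178.1 kips; rupture φR_n = 0.75×0.6×65×0.625×9.5 = 173.7 kips; take 173.7 kips (rupture).
Tension yield (gross): A_g = 2.6875×0.625 = 1.6797 in². φR_n = 0.90 × 50 × 1.6797 = 75.6 kips.
Governing: min(90.7, 173.7, 75.6) = 75.6 kips → gross-section yield.

75.6 kips (gross-section yield governs)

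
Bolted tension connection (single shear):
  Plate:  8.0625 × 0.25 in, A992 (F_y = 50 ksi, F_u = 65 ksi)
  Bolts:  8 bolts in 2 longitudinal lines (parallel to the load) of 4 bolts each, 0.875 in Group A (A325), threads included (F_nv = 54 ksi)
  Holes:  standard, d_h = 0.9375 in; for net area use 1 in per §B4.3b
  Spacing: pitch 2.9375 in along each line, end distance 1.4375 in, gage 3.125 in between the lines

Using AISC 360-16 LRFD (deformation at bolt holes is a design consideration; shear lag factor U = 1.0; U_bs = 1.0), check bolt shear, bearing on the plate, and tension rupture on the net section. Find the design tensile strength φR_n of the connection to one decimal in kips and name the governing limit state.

Bolt shear: A_b = π(0.875)²/4 = 0.60132 in². φR_n = 0.75 × 54 × 0.60132 × 8 × 1 = 194.8 kips.
Bearing (0.25 in plate, F_u = 65 ksi): end bolts L_c = 1.4375 − 0.9375/2 = 0.96875, R_n = min(1.2×0.96875×0.25×65, 2.4×0.875×0.25×65) = 18.891 kips/bolt; interior L_c = 2.9375 − 0.9375 = 2, R_n = 34.125 kips/bolt. φR_n = 0.75 × (2×18.891 + 6×34.125) = 181.9 kips.
Tension rupture (net): A_n = (8.0625 − 2×1)×0.25 = 1.5156 in² (U = 1.0, A_e = A_n). φR_n = 0.75 × 65 × 1.5156 = 73.9 kips.
Governing: min(194.8, 181.9, 73.9) = 73.9 kips → net-section rupture.

73.9 kips (net-section rupture governs)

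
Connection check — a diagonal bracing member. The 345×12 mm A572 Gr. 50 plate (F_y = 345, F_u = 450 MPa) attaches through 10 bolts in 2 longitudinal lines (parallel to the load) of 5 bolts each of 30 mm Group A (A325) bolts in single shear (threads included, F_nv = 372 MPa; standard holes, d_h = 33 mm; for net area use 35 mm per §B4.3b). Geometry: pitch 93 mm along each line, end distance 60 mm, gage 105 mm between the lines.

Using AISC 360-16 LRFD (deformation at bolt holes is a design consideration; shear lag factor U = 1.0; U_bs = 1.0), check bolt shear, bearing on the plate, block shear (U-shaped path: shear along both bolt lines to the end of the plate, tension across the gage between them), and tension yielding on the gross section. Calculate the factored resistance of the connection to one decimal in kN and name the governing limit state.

Bolt shear: A_b = π(30)²/4 = 706.86 mm². φR_n = 0.75 × 372 × 706.86 × 10 × 1 = 1972.1 kN.
Bearing (12 mm plate, F_u = 450 MPa): end bolts L_c = 60 − 33/2 = 43.5, R_n = min(1.2×43.5×12×450, 2.4×30×12×450) = 281.88 kN/bolt; interior L_c = 93 − 33 = 60, R_n = 388.8 kN/bolt. φR_n = 0.75 × (2×281.88 + 8×388.8) = 2755.6 kN.
Block shear: shear path 2×[60+4×93] = 2×432 mm, A_gv = 10368, A_nv = 2×(432 − 4.5×35)×12 = 6588 mm²; tension across gage: (105 − 1×35)×12 = 840 mm². R_n = min(0.6×450×6588, 0.6×345×10368) + 1.0×450×840 = min(1778.8, 2146.2) + 378 = 2156.8 kN. φR_n = 0.75 × 2156.8 = 1617.6 kN.
Tension yield (gross): A_g = 345×12 = 4140 mm². φR_n = 0.90 × 345 × 4140 = 1285.5 kN.
Governing: min(1972.1, 2755.6, 1617.6, 1285.5) = 1285.5 kN → gross-section yield.

1285.5 kN (gross-section yield governs)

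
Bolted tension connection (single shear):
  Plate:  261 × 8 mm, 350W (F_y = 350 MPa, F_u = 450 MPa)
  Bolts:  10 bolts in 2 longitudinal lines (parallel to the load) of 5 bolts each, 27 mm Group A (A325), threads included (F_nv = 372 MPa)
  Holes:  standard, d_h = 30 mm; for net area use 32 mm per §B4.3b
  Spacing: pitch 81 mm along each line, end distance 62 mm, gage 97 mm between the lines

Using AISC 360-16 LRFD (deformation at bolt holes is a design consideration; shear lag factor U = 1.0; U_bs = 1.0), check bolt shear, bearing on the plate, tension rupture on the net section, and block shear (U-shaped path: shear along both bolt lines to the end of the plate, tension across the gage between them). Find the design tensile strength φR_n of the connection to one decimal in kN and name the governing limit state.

531.9 kN (net-section rupture governs)

Bolt shear: A_b = π(27)²/4 = 572.56 mm². φR_n = 0.75 × 372 × 572.56 × 10 × 1 = 1597.4 kN.
Bearing (8 mm plate, F_u = 450 MPa): end bolts L_c = 62 − 30/2 = 47, R_n = min(1.2×47×8×450, 2.4×27×8×450) = 203.04 kN/bolt; interior L_c = 81 − 30 = 51, R_n = 220.32 kN/bolt. φR_n = 0.75 × (2×203.04 + 8×220.32) = 1626.5 kN.
Tension rupture (net): A_n = (261 − 2×32)×8 = 1576 mm² (U = 1.0, A_e = A_n). φR_n = 0.75 × 450 × 1576 = 531.9 kN.
Block shear: shear path 2×[62+4×81] = 2×386 mm, A_gv = 6176, A_nv = 2×(386 − 4.5×32)×8 = 3872 mm²; tension across gage: (97 − 1×32)×8 = 520 mm². R_n = min(0.6×450×3872, 0.6×350×6176) + 1.0×450×520 = min(1045.4, 1297) + 234 = 1279.4 kN. φR_n = 0.75 × 1279.4 = 959.6 kN.
Governing: min(1597.4, 1626.5, 531.9, 959.6) = 531.9 kN → net-section rupture.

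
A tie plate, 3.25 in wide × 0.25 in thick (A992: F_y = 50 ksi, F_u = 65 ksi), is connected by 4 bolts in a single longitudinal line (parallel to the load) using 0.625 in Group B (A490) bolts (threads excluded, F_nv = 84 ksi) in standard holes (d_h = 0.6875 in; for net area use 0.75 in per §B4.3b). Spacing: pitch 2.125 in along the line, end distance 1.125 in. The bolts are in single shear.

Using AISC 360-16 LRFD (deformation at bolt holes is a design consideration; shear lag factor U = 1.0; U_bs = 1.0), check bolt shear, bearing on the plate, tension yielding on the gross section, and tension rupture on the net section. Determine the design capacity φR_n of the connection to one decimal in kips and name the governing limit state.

Bolt shear: A_b = π(0.625)²/4 = 0.3068 in². φR_n = 0.75 × 84 × 0.3068 × 4 × 1 = 77.3 kips.
Bearing (0.25 in plate, F_u = 65 ksi): end bolts L_c = 1.125 − 0.6875/2 = 0.78125, R_n = min(1.2×0.78125×0.25×65, 2.4×0.625×0.25×65) = 15.234 kips/bolt; interior L_c = 2.125 − 0.6875 = 1.4375, R_n = 24.375 kips/bolt. φR_n = 0.75 × (1×15.234 + 3×24.375) = 66.3 kips.
Tension yield (gross): A_g = 3.25×0.25 = 0.8125 in². φR_n = 0.90 × 50 × 0.8125 = 36.6 kips.
Tension rupture (net): A_n = (3.25 − 1×0.75)×0.25 = 0.625 in² (U = 1.0, A_e = A_n). φR_n = 0.75 × 65 × 0.625 = 30.5 kips.
Governing: min(77.3, 66.3, 36.6, 30.5) = 30.5 kips → net-section rupture.

30.5 kips (net-section rupture governs)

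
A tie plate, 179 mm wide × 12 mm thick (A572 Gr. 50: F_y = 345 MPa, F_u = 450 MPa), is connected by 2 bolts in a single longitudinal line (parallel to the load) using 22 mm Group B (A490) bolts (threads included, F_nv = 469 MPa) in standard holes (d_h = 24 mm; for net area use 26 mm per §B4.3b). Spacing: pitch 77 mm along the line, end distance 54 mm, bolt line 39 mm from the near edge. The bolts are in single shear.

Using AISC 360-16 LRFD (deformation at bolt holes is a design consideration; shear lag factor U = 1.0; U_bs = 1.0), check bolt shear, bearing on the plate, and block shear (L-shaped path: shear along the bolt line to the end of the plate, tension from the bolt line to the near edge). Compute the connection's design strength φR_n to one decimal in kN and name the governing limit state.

Bolt shear: A_b = π(22)²/4 = 380.13 mm². φR_n = 0.75 × 469 × 380.13 × 2 × 1 = 267.4 kN.
Bearing (12 mm plate, F_u = 450 MPa): end bolts L_c = 54 − 24/2 = 42, R_n = min(1.2×42×12×450, 2.4×22×12×450) = 272.16 kN/bolt; interior L_c = 77 − 24 = 53, R_n = 285.12 kN/bolt. φR_n = 0.75 × (1×272.16 + 1×285.12) = 418.0 kN.
Block shear: shear path 1×[54+1×77] = 1×131 mm, A_gv = 1572, A_nv = 1×(131 − 1.5×26)×12 = 1104 mm²; tension to near edge: (39 − 0.5×26)×12 = 312 mm². R_n = min(0.6×450×1104, 0.6×345×1572) + 1.0×450×312 = min(298.08, 325.4) + 140.4 = 438.48 kN. φR_n = 0.75 × 438.48 = 328.9 kN.
Governing: min(267.4, 418.0, 328.9) = 267.4 kN → bolt shear.

267.4 kN (bolt shear governs)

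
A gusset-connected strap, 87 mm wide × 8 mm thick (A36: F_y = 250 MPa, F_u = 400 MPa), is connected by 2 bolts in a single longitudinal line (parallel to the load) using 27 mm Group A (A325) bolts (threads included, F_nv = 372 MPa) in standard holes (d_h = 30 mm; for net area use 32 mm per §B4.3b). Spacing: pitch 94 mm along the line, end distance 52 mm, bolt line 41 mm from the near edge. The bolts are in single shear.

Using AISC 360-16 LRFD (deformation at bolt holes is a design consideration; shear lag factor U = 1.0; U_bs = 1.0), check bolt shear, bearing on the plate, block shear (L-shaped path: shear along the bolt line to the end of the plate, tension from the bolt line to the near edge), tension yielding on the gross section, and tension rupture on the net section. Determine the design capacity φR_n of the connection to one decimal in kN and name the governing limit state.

132.0 kN (net-section rupture governs)

Bolt shear: A_b = π(27)²/4 = 572.56 mm². φR_n = 0.75 × 372 × 572.56 × 2 × 1 = 319.5 kN.
Bearing (8 mm plate, F_u = 400 MPa): end bolts L_c = 52 − 30/2 = 37, R_n = min(1.2×37×8×400, 2.4×27×8×400) = 142.08 kN/bolt; interior L_c = 94 − 30 = 64, R_n = 207.36 kN/bolt. φR_n = 0.75 × (1×142.08 + 1×207.36) = 262.1 kN.
Block shear: shear path 1×[52+1×94] = 1×146 mm, A_gv = 1168, A_nv = 1×(146 − 1.5×32)×8 = 784 mm²; tension to near edge: (41 − 0.5×32)×8 = 200 mm². R_n = min(0.6×400×784, 0.6×250×1168) + 1.0×400×200 = min(188.16, 175.2) + 80 = 255.2 kN. φR_n = 0.75 × 255.2 = 191.4 kN.
Tension yield (gross): A_g = 87×8 = 696 mm². φR_n = 0.90 × 250 × 696 = 156.6 kN.
Tension rupture (net): A_n = (87 − 1×32)×8 = 440 mm² (U = 1.0, A_e = A_n). φR_n = 0.75 × 400 × 440 = 132.0 kN.
Governing: min(319.5, 262.1, 191.4, 156.6, 132.0) = 132.0 kN → net-section rupture.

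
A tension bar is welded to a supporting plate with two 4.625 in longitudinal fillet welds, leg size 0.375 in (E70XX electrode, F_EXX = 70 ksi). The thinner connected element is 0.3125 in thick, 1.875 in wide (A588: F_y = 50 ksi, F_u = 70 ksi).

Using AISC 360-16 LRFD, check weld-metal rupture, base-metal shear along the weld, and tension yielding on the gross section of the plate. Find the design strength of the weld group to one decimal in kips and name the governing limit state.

Weld metal: throat = 0.707×0.375 = 0.26513 in, L = 2×4.625 = 9.25 in. φR_n = 0.75 × 0.6 × 70 × 0.26513 × 9.25 = 77.3 kips.
Base metal shear (0.3125 in plate): yield φR_n = 1.0×0.6×50×0.3125×9.25 = 86.7 kips; rupture φR_n = 0.75×0.6×70×0.3125×9.25 = 91.1 kips; take 86.7 kips (yield).
Tension yield (gross): A_g = 1.875×0.3125 = 0.58594 in². φR_n = 0.90 × 50 × 0.58594 = 26.4 kips.
Governing: min(77.3, 86.7, 26.4) = 26.4 kips → gross-section yield.

26.4 kips (gross-section yield governs)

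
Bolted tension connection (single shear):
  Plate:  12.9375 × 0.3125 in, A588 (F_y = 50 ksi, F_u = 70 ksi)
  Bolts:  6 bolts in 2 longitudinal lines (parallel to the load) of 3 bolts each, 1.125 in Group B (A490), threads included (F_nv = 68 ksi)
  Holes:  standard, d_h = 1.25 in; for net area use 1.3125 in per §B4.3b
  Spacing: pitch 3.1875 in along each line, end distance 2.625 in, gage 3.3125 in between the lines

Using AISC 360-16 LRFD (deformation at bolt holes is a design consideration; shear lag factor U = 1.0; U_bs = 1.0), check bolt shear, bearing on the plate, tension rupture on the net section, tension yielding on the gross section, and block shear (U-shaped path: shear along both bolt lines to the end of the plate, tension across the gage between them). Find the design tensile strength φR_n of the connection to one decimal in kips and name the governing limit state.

Bolt shear: A_b = π(1.125)²/4 = 0.99402 in². φR_n = 0.75 × 68 × 0.99402 × 6 × 1 = 304.2 kips.
Bearing (0.3125 in plate, F_u = 70 ksi): end bolts L_c = 2.625 − 1.25/2 = 2, R_n = min(1.2×2×0.3125×70, 2.4×1.125×0.3125×70) = 52.5 kips/bolt; interior L_c = 3.1875 − 1.25 = 1.9375, R_n = 50.859 kips/bolt. φR_n = 0.75 × (2×52.5 + 4×50.859) = 231.3 kips.
Tension rupture (net): A_n = (12.9375 − 2×1.3125)×0.3125 = 3.2227 in² (U = 1.0, A_e = A_n). φR_n = 0.75 × 70 × 3.2227 = 169.2 kips.
Tension yield (gross): A_g = 12.9375×0.3125 = 4.043 in². φR_n = 0.90 × 50 × 4.043 = 181.9 kips.
Block shear: shear path 2×[2.625+2×3.1875] = 2×9 in, A_gv = 5.625, A_nv = 2×(9 − 2.5×1.3125)×0.3125 = 3.5742 in²; tension across gage: (3.3125 − 1×1.3125)×0.3125 = 0.625 in². R_n = min(0.6×70×3.5742, 0.6×50×5.625) + 1.0×70×0.625 = min(150.12, 168.75) + 43.75 = 193.87 kips. φR_n = 0.75 × 193.87 = 145.4 kips.
Governing: min(304.2, 231.3, 169.2, 181.9, 145.4) = 145.4 kips → block shear.

145.4 kips (block shear governs)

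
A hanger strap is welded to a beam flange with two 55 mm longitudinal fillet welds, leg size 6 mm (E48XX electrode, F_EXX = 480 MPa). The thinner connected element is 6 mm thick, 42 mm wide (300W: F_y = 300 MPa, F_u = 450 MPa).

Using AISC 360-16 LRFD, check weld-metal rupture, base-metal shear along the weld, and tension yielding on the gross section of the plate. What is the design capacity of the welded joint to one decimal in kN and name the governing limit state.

68.0 kN (gross-section yield governs)

Weld metal: throat = 0.707×6 = 4.242 mm, L = 2×55 = 110 mm. φR_n = 0.75 × 0.6 × 480 × 4.242 × 110 = 100.8 kN.
Base metal shear (6 mm plate): yield φR_n = 1.0×0.6×300×6×110 = 118.8 kN; rupture φR_n = 0.75×0.6×450×6×110 = 133.7 kN; take 118.8 kN (yield).
Tension yield (gross): A_g = 42×6 = 252 mm². φR_n = 0.90 × 300 × 252 = 68.0 kN.
Governing: min(100.8, 118.8, 68.0) = 68.0 kN → gross-section yield.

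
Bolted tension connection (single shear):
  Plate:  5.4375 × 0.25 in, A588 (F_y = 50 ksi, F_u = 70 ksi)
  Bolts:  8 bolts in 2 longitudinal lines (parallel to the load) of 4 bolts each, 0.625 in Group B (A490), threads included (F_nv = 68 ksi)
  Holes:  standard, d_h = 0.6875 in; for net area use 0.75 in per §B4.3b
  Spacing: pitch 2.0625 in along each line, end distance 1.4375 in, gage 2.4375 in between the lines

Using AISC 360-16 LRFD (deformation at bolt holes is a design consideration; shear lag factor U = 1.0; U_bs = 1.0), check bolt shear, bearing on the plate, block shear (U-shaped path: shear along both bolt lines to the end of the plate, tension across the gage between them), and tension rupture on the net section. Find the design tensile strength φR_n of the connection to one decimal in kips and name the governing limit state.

51.7 kips (net-section rupture governs)

Bolt shear: A_b = π(0.625)²/4 = 0.3068 in². φR_n = 0.75 × 68 × 0.3068 × 8 × 1 = 125.2 kips.
Bearing (0.25 in plate, F_u = 70 ksi): end bolts L_c = 1.4375 − 0.6875/2 = 1.09375, R_n = min(1.2×1.09375×0.25×70, 2.4×0.625×0.25×70) = 22.969 kips/bolt; interior L_c = 2.0625 − 0.6875 = 1.375, R_n = 26.25 kips/bolt. φR_n = 0.75 × (2×22.969 + 6×26.25) = 152.6 kips.
Block shear: shear path 2×[1.4375+3×2.0625] = 2×7.625 in, A_gv = 3.8125, A_nv = 2×(7.625 − 3.5×0.75)×0.25 = 2.5 in²; tension across gage: (2.4375 − 1×0.75)×0.25 = 0.42188 in². R_n = min(0.6×70×2.5, 0.6×50×3.8125) + 1.0×70×0.42188 = min(105, 114.38) + 29.532 = 134.53 kips. φR_n = 0.75 × 134.53 = 100.9 kips.
Tension rupture (net): A_n = (5.4375 − 2×0.75)×0.25 = 0.98438 in² (U = 1.0, A_e = A_n). φR_n = 0.75 × 70 × 0.98438 = 51.7 kips.
Governing: min(125.2, 152.6, 100.9, 51.7) = 51.7 kips → net-section rupture.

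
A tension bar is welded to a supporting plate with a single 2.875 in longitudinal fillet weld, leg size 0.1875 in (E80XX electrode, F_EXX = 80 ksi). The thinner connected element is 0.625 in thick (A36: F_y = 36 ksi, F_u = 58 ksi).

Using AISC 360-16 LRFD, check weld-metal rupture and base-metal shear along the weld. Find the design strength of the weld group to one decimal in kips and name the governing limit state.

Weld metal: throat = 0.707×0.1875 = 0.13256 in, L = 2.875 in. φR_n = 0.75 × 0.6 × 80 × 0.13256 × 2.875 = 13.7 kips.
Base metal shear (0.625 in plate): yield φR_n = 1.0×0.6×36×0.625×2.875 = 38.8 kips; rupture φR_n = 0.75×0.6×58×0.625×2.875 = 46.9 kips; take 38.8 kips (yield).
Governing: min(13.7, 38.8) = 13.7 kips → weld metal.

13.7 kips (weld metal governs)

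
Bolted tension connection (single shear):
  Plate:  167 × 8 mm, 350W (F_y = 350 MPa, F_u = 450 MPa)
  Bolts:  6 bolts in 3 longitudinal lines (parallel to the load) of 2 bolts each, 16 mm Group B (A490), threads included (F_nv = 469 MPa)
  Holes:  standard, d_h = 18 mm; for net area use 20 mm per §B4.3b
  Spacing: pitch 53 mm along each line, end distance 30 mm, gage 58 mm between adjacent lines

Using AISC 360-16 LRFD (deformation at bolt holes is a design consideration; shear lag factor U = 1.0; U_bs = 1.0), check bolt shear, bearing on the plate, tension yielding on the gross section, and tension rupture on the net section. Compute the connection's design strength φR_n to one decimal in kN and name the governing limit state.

Bolt shear: A_b = π(16)²/4 = 201.06 mm². φR_n = 0.75 × 469 × 201.06 × 6 × 1 = 424.3 kN.
Bearing (8 mm plate, F_u = 450 MPa): end bolts L_c = 30 − 18/2 = 21, R_n = min(1.2×21×8×450, 2.4×16×8×450) = 90.72 kN/bolt; interior L_c = 53 − 18 = 35, R_n = 138.24 kN/bolt. φR_n = 0.75 × (3×90.72 + 3×138.24) = 515.2 kN.
Tension yield (gross): A_g = 167×8 = 1336 mm². φR_n = 0.90 × 350 × 1336 = 420.8 kN.
Tension rupture (net): A_n = (167 − 3×20)×8 = 856 mm² (U = 1.0, A_e = A_n). φR_n = 0.75 × 450 × 856 = 288.9 kN.
Governing: min(424.3, 515.2, 420.8, 288.9) = 288.9 kN → net-section rupture.

288.9 kN (net-section rupture governs)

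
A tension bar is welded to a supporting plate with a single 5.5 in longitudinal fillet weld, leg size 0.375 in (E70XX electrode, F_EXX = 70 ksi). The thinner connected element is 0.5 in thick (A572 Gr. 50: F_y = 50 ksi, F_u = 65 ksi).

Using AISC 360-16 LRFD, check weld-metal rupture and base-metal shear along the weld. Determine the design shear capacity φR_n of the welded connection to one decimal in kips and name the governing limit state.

Weld metal: throat = 0.707×0.375 = 0.26513 in, L = 5.5 in. φR_n = 0.75 × 0.6 × 70 × 0.26513 × 5.5 = 45.9 kips.
Base metal shear (0.5 in plate): yield φR_n = 1.0×0.6×50×0.5×5.5 = 82.5 kips; rupture φR_n = 0.75×0.6×65×0.5×5.5 = 80.4 kips; take 80.4 kips (rupture).
Governing: min(45.9, 80.4) = 45.9 kips → weld metal.

45.9 kips (weld metal governs)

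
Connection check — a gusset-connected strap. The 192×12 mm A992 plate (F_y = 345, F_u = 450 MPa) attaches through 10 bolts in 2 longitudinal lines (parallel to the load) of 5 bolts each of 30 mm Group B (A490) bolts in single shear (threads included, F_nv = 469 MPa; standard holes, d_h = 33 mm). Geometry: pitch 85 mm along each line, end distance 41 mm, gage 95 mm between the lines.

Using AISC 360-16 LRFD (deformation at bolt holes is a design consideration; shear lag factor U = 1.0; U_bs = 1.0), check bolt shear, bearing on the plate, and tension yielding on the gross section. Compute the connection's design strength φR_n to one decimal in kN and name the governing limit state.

715.4 kN (gross-section yield governs)

Bolt shear: A_b = π(30)²/4 = 706.86 mm². φR_n = 0.75 × 469 × 706.86 × 10 × 1 = 2486.4 kN.
Bearing (12 mm plate, F_u = 450 MPa): end bolts L_c = 41 − 33/2 = 24.5, R_n = min(1.2×24.5×12×450, 2.4×30×12×450) = 158.76 kN/bolt; interior L_c = 85 − 33 = 52, R_n = 336.96 kN/bolt. φR_n = 0.75 × (2×158.76 + 8×336.96) = 2259.9 kN.
Tension yield (gross): A_g = 192×12 = 2304 mm². φR_n = 0.90 × 345 × 2304 = 715.4 kN.
Governing: min(2486.4, 2259.9, 715.4) = 715.4 kN → gross-section yield.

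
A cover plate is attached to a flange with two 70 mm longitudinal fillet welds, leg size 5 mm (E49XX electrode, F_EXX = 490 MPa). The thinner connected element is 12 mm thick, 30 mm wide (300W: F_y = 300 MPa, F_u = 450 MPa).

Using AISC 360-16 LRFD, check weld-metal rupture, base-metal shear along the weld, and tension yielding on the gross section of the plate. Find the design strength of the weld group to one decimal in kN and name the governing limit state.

97.2 kN (gross-section yield governs)

Weld metal: throat = 0.707×5 = 3.535 mm, L = 2×70 = 140 mm. φR_n = 0.75 × 0.6 × 490 × 3.535 × 140 = 109.1 kN.
Base metal shear (12 mm plate): yield φR_n = 1.0×0.6×300×12×140 = 302.4 kN; rupture φR_n = 0.75×0.6×450×12×140 = 340.2 kN; take 302.4 kN (yield).
Tension yield (gross): A_g = 30×12 = 360 mm². φR_n = 0.90 × 300 × 360 = 97.2 kN.
Governing: min(109.1, 302.4, 97.2) = 97.2 kN → gross-section yield.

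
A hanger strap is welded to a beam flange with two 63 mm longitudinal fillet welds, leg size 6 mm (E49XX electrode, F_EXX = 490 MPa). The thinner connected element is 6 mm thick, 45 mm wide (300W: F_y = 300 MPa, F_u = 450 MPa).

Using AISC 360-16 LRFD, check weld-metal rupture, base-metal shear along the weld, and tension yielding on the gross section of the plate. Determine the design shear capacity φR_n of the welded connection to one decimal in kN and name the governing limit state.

Weld metal: throat = 0.707×6 = 4.242 mm, L = 2×63 = 126 mm. φR_n = 0.75 × 0.6 × 490 × 4.242 × 126 = 117.9 kN.
Base metal shear (6 mm plate): yield φR_n = 1.0×0.6×300×6×126 = 136.1 kN; rupture φR_n = 0.75×0.6×450×6×126 = 153.1 kN; take 136.1 kN (yield).
Tension yield (gross): A_g = 45×6 = 270 mm². φR_n = 0.90 × 300 × 270 = 72.9 kN.
Governing: min(117.9, 136.1, 72.9) = 72.9 kN → gross-section yield.

72.9 kN (gross-section yield governs)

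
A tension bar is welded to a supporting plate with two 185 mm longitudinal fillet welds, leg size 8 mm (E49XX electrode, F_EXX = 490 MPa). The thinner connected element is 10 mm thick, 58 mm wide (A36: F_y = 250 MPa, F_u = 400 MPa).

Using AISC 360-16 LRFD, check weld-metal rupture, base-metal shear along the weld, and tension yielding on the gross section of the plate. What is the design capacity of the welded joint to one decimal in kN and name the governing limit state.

Weld metal: throat = 0.707×8 = 5.656 mm, L = 2×185 = 370 mm. φR_n = 0.75 × 0.6 × 490 × 5.656 × 370 = 461.4 kN.
Base metal shear (10 mm plate): yield φR_n = 1.0×0.6×250×10×370 = 555.0 kN; rupture φR_n = 0.75×0.6×400×10×370 = 666.0 kN; take 555.0 kN (yield).
Tension yield (gross): A_g = 58×10 = 580 mm². φR_n = 0.90 × 250 × 580 = 130.5 kN.
Governing: min(461.4, 555.0, 130.5) = 130.5 kN → gross-section yield.

130.5 kN (gross-section yield governs)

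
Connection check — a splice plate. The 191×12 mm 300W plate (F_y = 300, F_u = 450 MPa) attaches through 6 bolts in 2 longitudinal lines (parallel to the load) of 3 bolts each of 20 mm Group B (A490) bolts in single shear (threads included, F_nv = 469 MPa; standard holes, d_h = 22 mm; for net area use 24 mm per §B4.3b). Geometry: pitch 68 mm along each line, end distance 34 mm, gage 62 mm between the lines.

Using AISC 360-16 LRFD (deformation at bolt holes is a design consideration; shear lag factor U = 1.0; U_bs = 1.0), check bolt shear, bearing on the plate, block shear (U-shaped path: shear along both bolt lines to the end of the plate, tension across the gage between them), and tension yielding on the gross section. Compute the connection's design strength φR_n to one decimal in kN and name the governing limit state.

618.8 kN (gross-section yield governs)

Bolt shear: A_b = π(20)²/4 = 314.16 mm². φR_n = 0.75 × 469 × 314.16 × 6 × 1 = 663.0 kN.
Bearing (12 mm plate, F_u = 450 MPa): end bolts L_c = 34 − 22/2 = 23, R_n = min(1.2×23×12×450, 2.4×20×12×450) = 149.04 kN/bolt; interior L_c = 68 − 22 = 46, R_n = 259.2 kN/bolt. φR_n = 0.75 × (2×149.04 + 4×259.2) = 1001.2 kN.
Block shear: shear path 2×[34+2×68] = 2×170 mm, A_gv = 4080, A_nv = 2×(170 − 2.5×24)×12 = 2640 mm²; tension across gage: (62 − 1×24)×12 = 456 mm². R_n = min(0.6×450×2640, 0.6×300×4080) + 1.0×450×456 = min(712.8, 734.4) + 205.2 = 918 kN. φR_n = 0.75 × 918 = 688.5 kN.
Tension yield (gross): A_g = 191×12 = 2292 mm². φR_n = 0.90 × 300 × 2292 = 618.8 kN.
Governing: min(663.0, 1001.2, 688.5, 618.8) = 618.8 kN → gross-section yield.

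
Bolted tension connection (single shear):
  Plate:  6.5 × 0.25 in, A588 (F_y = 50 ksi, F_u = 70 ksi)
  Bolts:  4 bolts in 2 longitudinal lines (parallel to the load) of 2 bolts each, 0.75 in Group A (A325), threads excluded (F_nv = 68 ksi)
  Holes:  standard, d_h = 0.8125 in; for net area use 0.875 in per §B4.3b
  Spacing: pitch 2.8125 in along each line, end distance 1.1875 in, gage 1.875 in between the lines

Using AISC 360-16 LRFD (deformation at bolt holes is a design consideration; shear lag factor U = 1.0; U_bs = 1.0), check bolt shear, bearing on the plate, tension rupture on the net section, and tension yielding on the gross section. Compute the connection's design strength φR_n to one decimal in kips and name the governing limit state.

Bolt shear: A_b = π(0.75)²/4 = 0.44179 in². φR_n = 0.75 × 68 × 0.44179 × 4 × 1 = 90.1 kips.
Bearing (0.25 in plate, F_u = 70 ksi): end bolts L_c = 1.1875 − 0.8125/2 = 0.78125, R_n = min(1.2×0.78125×0.25×70, 2.4×0.75×0.25×70) = 16.406 kips/bolt; interior L_c = 2.8125 − 0.8125 = 2, R_n = 31.5 kips/bolt. φR_n = 0.75 × (2×16.406 + 2×31.5) = 71.9 kips.
Tension rupture (net): A_n = (6.5 − 2×0.875)×0.25 = 1.1875 in² (U = 1.0, A_e = A_n). φR_n = 0.75 × 70 × 1.1875 = 62.3 kips.
Tension yield (gross): A_g = 6.5×0.25 = 1.625 in². φR_n = 0.90 × 50 × 1.625 = 73.1 kips.
Governing: min(90.1, 71.9, 62.3, 73.1) = 62.3 kips → net-section rupture.

62.3 kips (net-section rupture governs)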